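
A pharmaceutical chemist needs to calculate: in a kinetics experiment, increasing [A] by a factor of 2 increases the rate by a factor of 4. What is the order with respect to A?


rate ∝ [A]^n
2^n = 4 → n = 2
Order in A: 2

2


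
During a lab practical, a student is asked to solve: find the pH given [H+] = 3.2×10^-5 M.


pH = -log10([H+]) = -log10(3.2×10^-5)
= 5 - log10(3.2)
= 5 - 0.51
= 4.49

4.49


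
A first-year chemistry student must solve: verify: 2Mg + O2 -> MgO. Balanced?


Equation: 2Mg + O2 -> MgO
Check atoms: Mg: 2≠1, O: 2≠1
Not balanced

No, not balanced


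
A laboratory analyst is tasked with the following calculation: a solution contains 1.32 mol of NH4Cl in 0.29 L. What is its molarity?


M = n/V = 1.32/0.29 = 4.552 mol/L

4.552 M


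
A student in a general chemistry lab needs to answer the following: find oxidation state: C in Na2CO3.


2(+1) + x + 3(-2) = 0, so x = +4
Oxidation number: +4

+4


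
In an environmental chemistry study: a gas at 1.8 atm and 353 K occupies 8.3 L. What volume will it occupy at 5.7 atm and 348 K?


P1V1/T1 = P2V2/T2
V2 = P1V1T2/(T1P2)
= 1.8×8.3×348/(353×5.7)
= 2.584 L

2.584 L


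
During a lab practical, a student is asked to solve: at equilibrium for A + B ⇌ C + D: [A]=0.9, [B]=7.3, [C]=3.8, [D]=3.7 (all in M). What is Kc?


Kc = [C][D]/([A][B])
= (3.8^1 × 3.7^1)/(0.9^1 × 7.3^1)
= 14.06/6.57
= 2.140

2.140


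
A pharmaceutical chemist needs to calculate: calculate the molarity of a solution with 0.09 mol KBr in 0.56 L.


M = n/V = 0.09/0.56 = 0.161 mol/L

0.161 M


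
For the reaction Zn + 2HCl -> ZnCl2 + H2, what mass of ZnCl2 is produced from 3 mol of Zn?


Mole ratio ZnCl2:Zn = 1:1
n(ZnCl2) = 3 × 1/1 = 3.000 mol
mass = 3.000 × 136.28 = 408.84 g

408.84 g


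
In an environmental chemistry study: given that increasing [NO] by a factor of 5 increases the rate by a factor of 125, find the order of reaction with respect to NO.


rate ∝ [NO]^n
5^n = 125 → n = 3
Order in NO: 3

3


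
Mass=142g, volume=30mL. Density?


ρ = mass/volume
= 142/30
= 4.733 g/mL

4.733 g/mL


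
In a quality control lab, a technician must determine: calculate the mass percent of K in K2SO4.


M(K2SO4) = 2×39.1 + 1×32.07 + 4×16.0 = 174.27 g/mol
Mass of K = 2 × 39.1 = 78.20 g/mol
% K = 78.20/174.27 × 100 = 44.87%

44.87%


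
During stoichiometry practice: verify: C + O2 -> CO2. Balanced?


Equation: C + O2 -> CO2
Check atoms: C: 1=1, O: 2=2
Balanced

Yes, balanced


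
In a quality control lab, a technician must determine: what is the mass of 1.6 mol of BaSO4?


M(BaSO4) = 233.4 g/mol
mass = n × M = 1.6 × 233.4 = 373.44 g

373.44 g


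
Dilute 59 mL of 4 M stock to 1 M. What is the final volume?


C1V1 = C2V2
4 × 59 = 1 × V2
V2 = 236/1 = 236.0 mL

236.0 mL


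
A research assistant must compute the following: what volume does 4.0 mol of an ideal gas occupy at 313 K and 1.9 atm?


PV = nRT  (R = 0.08206 L·atm/(mol·K))
V = nRT/P = 4.0×0.08206×313/1.9
= 54.073 L

54.073 L


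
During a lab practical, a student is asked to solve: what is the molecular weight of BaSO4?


M(BaSO4) = 1×137.33 + 1×32.07 + 4×16.0
= 137.33 + 32.07 + 64.0
= 233.4 g/mol

233.4 g/mol


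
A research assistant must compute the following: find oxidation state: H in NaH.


H with a metal (hydride): -1
Oxidation number: -1

-1


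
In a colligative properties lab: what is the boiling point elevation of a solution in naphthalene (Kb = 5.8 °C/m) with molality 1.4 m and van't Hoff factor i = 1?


ΔTb = Kb × m × i
= 5.8 × 1.4 × 1
= 8.12 °C

8.12 °C


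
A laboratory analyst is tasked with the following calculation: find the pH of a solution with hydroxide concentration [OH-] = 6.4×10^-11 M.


pOH = -log10([OH-]) = -log10(6.4×10^-11)
= 11 - log10(6.4) = 10.19
pH = 14 - pOH = 14 - 10.19 = 3.81

3.81


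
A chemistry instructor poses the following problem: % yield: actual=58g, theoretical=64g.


% yield = actual/theoretical × 100
= 58/64 × 100
= 90.62%

90.62%


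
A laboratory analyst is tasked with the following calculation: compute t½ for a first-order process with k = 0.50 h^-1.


t½ = ln2/k = 0.693147/(0.50 h^-1)
= 1.386 h

1.386 h


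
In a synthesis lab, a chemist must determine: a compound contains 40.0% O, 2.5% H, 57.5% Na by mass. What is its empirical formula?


Assume 100 g sample. Moles of each element:
  O: 40.0/16.0 = 2.5 mol
  H: 2.5/1.008 = 2.48 mol
  Na: 57.5/22.99 = 2.501 mol
Divide by smallest (2.48):
  O: 2.5/2.48 = 1.01
  H: 2.48/2.48 = 1.0
  Na: 2.501/2.48 = 1.01
Empirical formula: NaOH

NaOH


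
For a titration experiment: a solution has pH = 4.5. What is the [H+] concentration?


[H+] = 10^(-pH) = 10^(-4.5)
= 3.16×10^-5 M

3.16×10^-5 M


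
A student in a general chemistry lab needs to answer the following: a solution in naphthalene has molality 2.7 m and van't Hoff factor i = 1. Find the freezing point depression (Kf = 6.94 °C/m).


ΔTf = Kf × m × i
= 6.94 × 2.7 × 1
= 18.738 °C

18.738 °C


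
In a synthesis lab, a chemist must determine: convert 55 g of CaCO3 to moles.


M(CaCO3) = 100.09 g/mol
n = mass/M = 55/100.09 = 0.5495 mol

0.5495 mol


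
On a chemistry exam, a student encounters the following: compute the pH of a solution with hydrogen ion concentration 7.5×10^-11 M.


pH = -log10([H+]) = -log10(7.5×10^-11)
= 11 - log10(7.5)
= 11 - 0.88
= 10.12

10.12


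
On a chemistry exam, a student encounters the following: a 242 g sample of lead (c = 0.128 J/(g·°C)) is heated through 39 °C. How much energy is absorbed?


q = mcΔT = 242 × 0.128 × 39
= 1208.06 J

1208.06 J


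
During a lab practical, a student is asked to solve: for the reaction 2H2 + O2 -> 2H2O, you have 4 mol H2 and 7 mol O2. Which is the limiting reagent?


Mole ratio available / coefficient:
  H2: 4/2 = 2.000
  O2: 7/1 = 7.000
Smaller ratio is limiting.

H2


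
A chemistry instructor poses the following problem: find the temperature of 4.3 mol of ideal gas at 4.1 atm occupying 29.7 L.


PV = nRT  (R = 0.08206 L·atm/(mol·K))
T = PV/(nR) = 4.1×29.7/(4.3×0.08206)
= 121.77/0.352858
= 345.10 K

345.10 K


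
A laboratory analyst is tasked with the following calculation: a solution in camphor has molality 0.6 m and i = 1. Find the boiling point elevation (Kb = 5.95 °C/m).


ΔTb = Kb × m × i
= 5.95 × 0.6 × 1
= 3.57 °C

3.57 °C


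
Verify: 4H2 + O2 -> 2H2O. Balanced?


Equation: 4H2 + O2 -> 2H2O
Check atoms: H: 8≠4, O: 2=2
Not balanced

No, not balanced


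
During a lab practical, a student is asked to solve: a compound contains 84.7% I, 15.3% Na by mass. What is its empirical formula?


Assume 100 g sample. Moles of each element:
  I: 84.7/126.9 = 0.667 mol
  Na: 15.3/22.99 = 0.666 mol
Divide by smallest (0.666):
  I: 0.667/0.666 = 1.0
  Na: 0.666/0.666 = 1.0
Empirical formula: NaI

NaI


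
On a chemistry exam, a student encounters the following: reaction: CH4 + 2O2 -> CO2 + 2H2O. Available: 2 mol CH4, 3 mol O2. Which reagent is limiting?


Mole ratio available / coefficient:
  CH4: 2/1 = 2.000
  O2: 3/2 = 1.500
Smaller ratio is limiting.

O2


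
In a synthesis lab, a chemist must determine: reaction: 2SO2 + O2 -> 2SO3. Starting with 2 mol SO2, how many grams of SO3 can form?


Mole ratio SO3:SO2 = 2:2
n(SO3) = 2 × 2/2 = 2.000 mol
mass = 2.000 × 80.07 = 160.14 g

160.14 g


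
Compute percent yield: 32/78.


% yield = actual/theoretical × 100
= 32/78 × 100
= 41.03%

41.03%


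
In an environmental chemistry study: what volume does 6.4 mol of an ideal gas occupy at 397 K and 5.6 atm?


PV = nRT  (R = 0.08206 L·atm/(mol·K))
V = nRT/P = 6.4×0.08206×397/5.6
= 37.232 L

37.232 L


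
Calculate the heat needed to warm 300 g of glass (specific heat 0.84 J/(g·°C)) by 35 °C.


q = mcΔT = 300 × 0.84 × 35
= 8820.00 J

8820.00 J


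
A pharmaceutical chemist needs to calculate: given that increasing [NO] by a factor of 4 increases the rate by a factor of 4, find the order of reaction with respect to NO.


rate ∝ [NO]^n
4^n = 4 → n = 1
Order in NO: 1

1


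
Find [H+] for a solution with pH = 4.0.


[H+] = 10^(-pH) = 10^(-4.0)
= 1.0×10^-4 M

1.0×10^-4 M


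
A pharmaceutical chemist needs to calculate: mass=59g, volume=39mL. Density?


ρ = mass/volume
= 59/39
= 1.513 g/mL

1.513 g/mL


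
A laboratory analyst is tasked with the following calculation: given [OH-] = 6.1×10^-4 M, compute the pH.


pOH = -log10([OH-]) = -log10(6.1×10^-4)
= 4 - log10(6.1) = 3.21
pH = 14 - pOH = 14 - 3.21 = 10.79

10.79


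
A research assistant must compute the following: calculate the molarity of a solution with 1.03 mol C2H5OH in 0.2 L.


M = n/V = 1.03/0.2 = 5.150 mol/L

5.150 M


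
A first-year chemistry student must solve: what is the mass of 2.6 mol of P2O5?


M(P2O5) = 141.94 g/mol
mass = n × M = 2.6 × 141.94 = 369.04 g

369.04 g


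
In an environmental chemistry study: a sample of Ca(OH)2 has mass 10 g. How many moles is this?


M(Ca(OH)2) = 74.1 g/mol
n = mass/M = 10/74.1 = 0.135 mol

0.135 mol


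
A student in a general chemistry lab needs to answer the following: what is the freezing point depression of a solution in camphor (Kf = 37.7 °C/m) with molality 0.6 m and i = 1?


ΔTf = Kf × m × i
= 37.7 × 0.6 × 1
= 22.62 °C

22.62 °C


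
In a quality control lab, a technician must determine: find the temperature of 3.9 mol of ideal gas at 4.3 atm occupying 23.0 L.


PV = nRT  (R = 0.08206 L·atm/(mol·K))
T = PV/(nR) = 4.3×23.0/(3.9×0.08206)
= 98.90/0.320034
= 309.03 K

309.03 K


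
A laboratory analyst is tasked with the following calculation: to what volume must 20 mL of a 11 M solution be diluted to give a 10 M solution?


C1V1 = C2V2
11 × 20 = 10 × V2
V2 = 220/10 = 22.0 mL

22.0 mL


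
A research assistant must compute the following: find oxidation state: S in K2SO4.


2(+1) + x + 4(-2) = 0, so x = +6
Oxidation number: +6

+6


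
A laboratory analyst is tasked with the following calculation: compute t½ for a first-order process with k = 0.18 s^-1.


t½ = ln2/k = 0.693147/(0.18 s^-1)
= 3.851 s

3.851 s


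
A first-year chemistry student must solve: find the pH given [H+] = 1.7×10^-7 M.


pH = -log10([H+]) = -log10(1.7×10^-7)
= 7 - log10(1.7)
= 7 - 0.23
= 6.77

6.77


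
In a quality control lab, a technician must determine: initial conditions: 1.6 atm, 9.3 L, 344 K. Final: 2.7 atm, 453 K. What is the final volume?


P1V1/T1 = P2V2/T2
V2 = P1V1T2/(T1P2)
= 1.6×9.3×453/(344×2.7)
= 7.257 L

7.257 L


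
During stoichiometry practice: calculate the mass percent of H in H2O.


M(H2O) = 2×1.008 + 1×16.0 = 18.016 g/mol
Mass of H = 2 × 1.008 = 2.016 g/mol
% H = 2.016/18.016 × 100 = 11.19%

11.19%


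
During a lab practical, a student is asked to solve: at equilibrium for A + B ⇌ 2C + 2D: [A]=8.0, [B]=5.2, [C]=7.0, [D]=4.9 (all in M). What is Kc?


Kc = [C]^2[D]^2/([A][B])
= (7.0^2 × 4.9^2)/(8.0^1 × 5.2^1)
= 1176.49/41.6
= 28.28

28.28


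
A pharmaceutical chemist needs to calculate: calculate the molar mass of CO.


M(CO) = 1×12.01 + 1×16.0
= 12.01 + 16.0
= 28.01 g/mol

28.01 g/mol


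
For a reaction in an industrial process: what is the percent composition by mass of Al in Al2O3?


M(Al2O3) = 2×26.98 + 3×16.0 = 101.96 g/mol
Mass of Al = 2 × 26.98 = 53.96 g/mol
% Al = 53.96/101.96 × 100 = 52.92%

52.92%


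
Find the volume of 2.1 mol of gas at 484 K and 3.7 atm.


PV = nRT  (R = 0.08206 L·atm/(mol·K))
V = nRT/P = 2.1×0.08206×484/3.7
= 22.542 L

22.542 L


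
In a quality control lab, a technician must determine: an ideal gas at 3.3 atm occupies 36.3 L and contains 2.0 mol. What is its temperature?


PV = nRT  (R = 0.08206 L·atm/(mol·K))
T = PV/(nR) = 3.3×36.3/(2.0×0.08206)
= 119.79/0.164120
= 729.89 K

729.89 K


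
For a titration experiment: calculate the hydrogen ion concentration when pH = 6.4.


[H+] = 10^(-pH) = 10^(-6.4)
= 3.98×10^-7 M

3.98×10^-7 M


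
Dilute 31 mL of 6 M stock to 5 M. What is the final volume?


C1V1 = C2V2
6 × 31 = 5 × V2
V2 = 186/5 = 37.2 mL

37.2 mL


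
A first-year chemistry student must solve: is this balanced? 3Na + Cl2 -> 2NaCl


Equation: 3Na + Cl2 -> 2NaCl
Check atoms: Cl: 2=2, Na: 3≠2
Not balanced

No, not balanced


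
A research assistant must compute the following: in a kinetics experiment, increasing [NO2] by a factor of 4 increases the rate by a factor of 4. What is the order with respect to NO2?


rate ∝ [NO2]^n
4^n = 4 → n = 1
Order in NO2: 1

1


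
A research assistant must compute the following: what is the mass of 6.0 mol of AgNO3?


M(AgNO3) = 169.88 g/mol
mass = n × M = 6.0 × 169.88 = 1019.28 g

1019.28 g


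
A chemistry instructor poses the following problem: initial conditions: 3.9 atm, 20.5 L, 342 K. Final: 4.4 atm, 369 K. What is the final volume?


P1V1/T1 = P2V2/T2
V2 = P1V1T2/(T1P2)
= 3.9×20.5×369/(342×4.4)
= 19.605 L

19.605 L


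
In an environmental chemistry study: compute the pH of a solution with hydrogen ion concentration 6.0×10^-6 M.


pH = -log10([H+]) = -log10(6.0×10^-6)
= 6 - log10(6.0)
= 6 - 0.78
= 5.22

5.22


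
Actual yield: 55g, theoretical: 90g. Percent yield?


% yield = actual/theoretical × 100
= 55/90 × 100
= 61.11%

61.11%


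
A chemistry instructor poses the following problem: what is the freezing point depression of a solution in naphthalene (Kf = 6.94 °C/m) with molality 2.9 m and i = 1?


ΔTf = Kf × m × i
= 6.94 × 2.9 × 1
= 20.126 °C

20.126 °C


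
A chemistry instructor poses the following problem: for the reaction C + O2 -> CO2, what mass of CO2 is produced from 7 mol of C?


Mole ratio CO2:C = 1:1
n(CO2) = 7 × 1/1 = 7.000 mol
mass = 7.000 × 44.01 = 308.07 g

308.07 g


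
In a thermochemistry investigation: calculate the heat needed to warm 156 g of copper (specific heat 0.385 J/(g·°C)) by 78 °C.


q = mcΔT = 156 × 0.385 × 78
= 4684.68 J

4684.68 J


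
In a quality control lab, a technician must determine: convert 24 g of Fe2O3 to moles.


M(Fe2O3) = 159.7 g/mol
n = mass/M = 24/159.7 = 0.1503 mol

0.1503 mol


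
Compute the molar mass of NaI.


M(NaI) = 1×22.99 + 1×126.9
= 22.99 + 126.9
= 149.89 g/mol

149.89 g/mol


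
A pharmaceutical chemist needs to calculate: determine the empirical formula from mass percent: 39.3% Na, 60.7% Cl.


Assume 100 g sample. Moles of each element:
  Na: 39.3/22.99 = 1.709 mol
  Cl: 60.7/35.45 = 1.712 mol
Divide by smallest (1.709):
  Na: 1.709/1.709 = 1.0
  Cl: 1.712/1.709 = 1.0
Empirical formula: NaCl

NaCl


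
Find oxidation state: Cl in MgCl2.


halide: -1
Oxidation number: -1

-1


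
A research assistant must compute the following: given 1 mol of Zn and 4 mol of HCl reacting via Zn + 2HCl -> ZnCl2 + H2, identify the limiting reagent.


Mole ratio available / coefficient:
  Zn: 1/1 = 1.000
  HCl: 4/2 = 2.000
Smaller ratio is limiting.

Zn


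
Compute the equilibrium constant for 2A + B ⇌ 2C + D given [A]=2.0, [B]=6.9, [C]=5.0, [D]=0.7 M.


Kc = [C]^2[D]/([A]^2[B])
= (5.0^2 × 0.7^1)/(2.0^2 × 6.9^1)
= 17.5/27.6
= 0.6341

0.6341


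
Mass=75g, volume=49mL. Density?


ρ = mass/volume
= 75/49
= 1.531 g/mL

1.531 g/mL


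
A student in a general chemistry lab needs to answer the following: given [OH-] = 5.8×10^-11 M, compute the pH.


pOH = -log10([OH-]) = -log10(5.8×10^-11)
= 11 - log10(5.8) = 10.24
pH = 14 - pOH = 14 - 10.24 = 3.76

3.76


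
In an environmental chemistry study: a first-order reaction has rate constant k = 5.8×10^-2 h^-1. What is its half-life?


t½ = ln2/k = 0.693147/(5.8×10^-2 h^-1)
= 11.95 h

11.95 h


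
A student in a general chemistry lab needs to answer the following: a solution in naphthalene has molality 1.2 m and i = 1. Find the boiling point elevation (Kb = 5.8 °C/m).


ΔTb = Kb × m × i
= 5.8 × 1.2 × 1
= 6.96 °C

6.96 °C


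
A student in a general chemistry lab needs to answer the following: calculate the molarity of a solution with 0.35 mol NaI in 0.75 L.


M = n/V = 0.35/0.75 = 0.467 mol/L

0.467 M


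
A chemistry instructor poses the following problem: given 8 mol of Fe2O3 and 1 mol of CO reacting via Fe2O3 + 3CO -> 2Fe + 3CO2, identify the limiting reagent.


Mole ratio available / coefficient:
  Fe2O3: 8/1 = 8.000
  CO: 1/3 = 0.333
Smaller ratio is limiting.

CO


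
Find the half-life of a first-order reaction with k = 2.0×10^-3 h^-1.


t½ = ln2/k = 0.693147/(2.0×10^-3 h^-1)
= 346.6 h

346.6 h


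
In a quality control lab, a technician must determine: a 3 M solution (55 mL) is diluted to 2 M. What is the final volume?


C1V1 = C2V2
3 × 55 = 2 × V2
V2 = 165/2 = 82.5 mL

82.5 mL


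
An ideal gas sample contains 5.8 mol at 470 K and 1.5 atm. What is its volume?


PV = nRT  (R = 0.08206 L·atm/(mol·K))
V = nRT/P = 5.8×0.08206×470/1.5
= 149.13 L

149.13 L


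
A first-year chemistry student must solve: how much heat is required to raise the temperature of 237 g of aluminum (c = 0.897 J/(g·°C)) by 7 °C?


q = mcΔT = 237 × 0.897 × 7
= 1488.12 J

1488.12 J


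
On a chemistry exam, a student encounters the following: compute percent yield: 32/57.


% yield = actual/theoretical × 100
= 32/57 × 100
= 56.14%

56.14%


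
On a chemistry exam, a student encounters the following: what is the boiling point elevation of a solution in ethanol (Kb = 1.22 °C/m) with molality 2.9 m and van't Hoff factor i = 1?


ΔTb = Kb × m × i
= 1.22 × 2.9 × 1
= 3.538 °C

3.538 °C


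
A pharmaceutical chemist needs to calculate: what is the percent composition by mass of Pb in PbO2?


M(PbO2) = 1×207.2 + 2×16.0 = 239.20 g/mol
Mass of Pb = 1 × 207.2 = 207.20 g/mol
% Pb = 207.20/239.20 × 100 = 86.62%

86.62%


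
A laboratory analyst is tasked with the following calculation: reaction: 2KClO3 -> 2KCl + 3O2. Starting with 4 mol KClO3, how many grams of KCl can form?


Mole ratio KCl:KClO3 = 2:2
n(KCl) = 4 × 2/2 = 4.000 mol
mass = 4.000 × 74.55 = 298.2 g

298.2 g


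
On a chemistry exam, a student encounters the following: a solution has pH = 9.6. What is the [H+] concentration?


[H+] = 10^(-pH) = 10^(-9.6)
= 2.51×10^-10 M

2.51×10^-10 M


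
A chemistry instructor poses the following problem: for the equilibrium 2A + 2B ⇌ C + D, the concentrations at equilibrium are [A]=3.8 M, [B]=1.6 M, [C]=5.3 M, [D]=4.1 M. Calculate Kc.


Kc = [C][D]/([A]^2[B]^2)
= (5.3^1 × 4.1^1)/(3.8^2 × 1.6^2)
= 21.73/36.9664
= 0.5878

0.5878


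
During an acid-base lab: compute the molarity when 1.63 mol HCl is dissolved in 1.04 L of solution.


M = n/V = 1.63/1.04 = 1.567 mol/L

1.567 M


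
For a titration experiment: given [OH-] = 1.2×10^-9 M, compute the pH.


pOH = -log10([OH-]) = -log10(1.2×10^-9)
= 9 - log10(1.2) = 8.92
pH = 14 - pOH = 14 - 8.92 = 5.08

5.08


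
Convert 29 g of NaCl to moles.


M(NaCl) = 58.44 g/mol
n = mass/M = 29/58.44 = 0.4962 mol

0.4962 mol


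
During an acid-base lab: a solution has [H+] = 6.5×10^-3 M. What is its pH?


pH = -log10([H+]) = -log10(6.5×10^-3)
= 3 - log10(6.5)
= 3 - 0.81
= 2.19

2.19


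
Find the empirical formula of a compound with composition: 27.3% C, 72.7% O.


Assume 100 g sample. Moles of each element:
  C: 27.3/12.01 = 2.273 mol
  O: 72.7/16.0 = 4.544 mol
Divide by smallest (2.273):
  C: 2.273/2.273 = 1.0
  O: 4.544/2.273 = 2.0
Empirical formula: CO2

CO2


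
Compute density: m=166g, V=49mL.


ρ = mass/volume
= 166/49
= 3.388 g/mL

3.388 g/mL


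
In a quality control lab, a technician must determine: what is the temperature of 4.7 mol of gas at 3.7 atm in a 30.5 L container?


PV = nRT  (R = 0.08206 L·atm/(mol·K))
T = PV/(nR) = 3.7×30.5/(4.7×0.08206)
= 112.85/0.385682
= 292.60 K

292.60 K


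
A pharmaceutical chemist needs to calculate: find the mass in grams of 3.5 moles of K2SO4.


M(K2SO4) = 174.27 g/mol
mass = n × M = 3.5 × 174.27 = 609.95 g

609.95 g


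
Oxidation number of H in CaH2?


H with a metal (hydride): -1
Oxidation number: -1

-1


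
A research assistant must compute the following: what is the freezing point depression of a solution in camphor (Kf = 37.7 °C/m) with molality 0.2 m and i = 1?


ΔTf = Kf × m × i
= 37.7 × 0.2 × 1
= 7.54 °C

7.54 °C


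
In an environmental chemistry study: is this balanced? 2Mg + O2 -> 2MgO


Equation: 2Mg + O2 -> 2MgO
Check atoms: Mg: 2=2, O: 2=2
Balanced

Yes, balanced


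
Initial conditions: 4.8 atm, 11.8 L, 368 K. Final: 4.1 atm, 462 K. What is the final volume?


P1V1/T1 = P2V2/T2
V2 = P1V1T2/(T1P2)
= 4.8×11.8×462/(368×4.1)
= 17.343 L

17.343 L


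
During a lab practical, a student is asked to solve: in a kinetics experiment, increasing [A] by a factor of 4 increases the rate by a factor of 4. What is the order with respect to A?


rate ∝ [A]^n
4^n = 4 → n = 1
Order in A: 1

1


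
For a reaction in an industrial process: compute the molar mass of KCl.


M(KCl) = 1×39.1 + 1×35.45
= 39.1 + 35.45
= 74.55 g/mol

74.55 g/mol


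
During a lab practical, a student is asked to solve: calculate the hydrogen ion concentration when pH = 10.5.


[H+] = 10^(-pH) = 10^(-10.5)
= 3.16×10^-11 M

3.16×10^-11 M


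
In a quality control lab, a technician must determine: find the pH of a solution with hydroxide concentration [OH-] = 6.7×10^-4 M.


pOH = -log10([OH-]) = -log10(6.7×10^-4)
= 4 - log10(6.7) = 3.17
pH = 14 - pOH = 14 - 3.17 = 10.83

10.83


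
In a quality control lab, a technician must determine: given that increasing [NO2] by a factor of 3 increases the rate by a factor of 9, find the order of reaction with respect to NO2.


rate ∝ [NO2]^n
3^n = 9 → n = 2
Order in NO2: 2

2


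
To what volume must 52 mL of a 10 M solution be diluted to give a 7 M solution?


C1V1 = C2V2
10 × 52 = 7 × V2
V2 = 520/7 = 74.29 mL

74.29 mL


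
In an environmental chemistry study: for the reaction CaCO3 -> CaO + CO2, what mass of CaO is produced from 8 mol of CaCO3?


Mole ratio CaO:CaCO3 = 1:1
n(CaO) = 8 × 1/1 = 8.000 mol
mass = 8.000 × 56.08 = 448.64 g

448.64 g


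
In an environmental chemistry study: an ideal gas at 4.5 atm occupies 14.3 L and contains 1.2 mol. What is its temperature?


PV = nRT  (R = 0.08206 L·atm/(mol·K))
T = PV/(nR) = 4.5×14.3/(1.2×0.08206)
= 64.35/0.098472
= 653.49 K

653.49 K


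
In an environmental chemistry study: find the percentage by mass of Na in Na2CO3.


M(Na2CO3) = 2×22.99 + 1×12.01 + 3×16.0 = 105.99 g/mol
Mass of Na = 2 × 22.99 = 45.98 g/mol
% Na = 45.98/105.99 × 100 = 43.38%

43.38%


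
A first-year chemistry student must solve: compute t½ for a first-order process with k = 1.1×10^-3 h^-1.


t½ = ln2/k = 0.693147/(1.1×10^-3 h^-1)
= 630.1 h

630.1 h


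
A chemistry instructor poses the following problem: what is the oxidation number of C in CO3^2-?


x + 3(-2) = -2, so x = +4
Oxidation number: +4

+4


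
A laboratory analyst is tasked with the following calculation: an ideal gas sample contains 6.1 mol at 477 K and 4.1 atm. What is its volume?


PV = nRT  (R = 0.08206 L·atm/(mol·K))
V = nRT/P = 6.1×0.08206×477/4.1
= 58.237 L

58.237 L


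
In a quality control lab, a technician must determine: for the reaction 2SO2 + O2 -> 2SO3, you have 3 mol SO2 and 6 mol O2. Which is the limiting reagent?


Mole ratio available / coefficient:
  SO2: 3/2 = 1.500
  O2: 6/1 = 6.000
Smaller ratio is limiting.

SO2


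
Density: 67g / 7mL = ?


ρ = mass/volume
= 67/7
= 9.571 g/mL

9.571 g/mL


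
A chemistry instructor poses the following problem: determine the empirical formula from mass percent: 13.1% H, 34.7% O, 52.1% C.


Assume 100 g sample. Moles of each element:
  H: 13.1/1.008 = 12.996 mol
  O: 34.7/16.0 = 2.169 mol
  C: 52.1/12.01 = 4.338 mol
Divide by smallest (2.169):
  H: 12.996/2.169 = 5.99
  O: 2.169/2.169 = 1.0
  C: 4.338/2.169 = 2.0
Empirical formula: C2H6O

C2H6O


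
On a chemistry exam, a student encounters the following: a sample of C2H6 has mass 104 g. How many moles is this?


M(C2H6) = 30.07 g/mol
n = mass/M = 104/30.07 = 3.4586 mol

3.4586 mol


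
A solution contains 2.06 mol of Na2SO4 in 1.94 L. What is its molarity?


M = n/V = 2.06/1.94 = 1.062 mol/L

1.062 M


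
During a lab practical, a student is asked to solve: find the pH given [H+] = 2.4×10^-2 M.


pH = -log10([H+]) = -log10(2.4×10^-2)
= 2 - log10(2.4)
= 2 - 0.38
= 1.62

1.62


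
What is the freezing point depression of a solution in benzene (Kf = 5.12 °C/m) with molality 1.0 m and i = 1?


ΔTf = Kf × m × i
= 5.12 × 1.0 × 1
= 5.12 °C

5.12 °C


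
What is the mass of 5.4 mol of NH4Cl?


M(NH4Cl) = 53.49 g/mol
mass = n × M = 5.4 × 53.49 = 288.85 g

288.85 g


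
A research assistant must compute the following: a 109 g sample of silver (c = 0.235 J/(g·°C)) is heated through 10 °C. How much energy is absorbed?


q = mcΔT = 109 × 0.235 × 10
= 256.15 J

256.15 J


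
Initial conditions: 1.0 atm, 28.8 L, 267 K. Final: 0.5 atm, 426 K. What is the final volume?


P1V1/T1 = P2V2/T2
V2 = P1V1T2/(T1P2)
= 1.0×28.8×426/(267×0.5)
= 91.901 L

91.901 L


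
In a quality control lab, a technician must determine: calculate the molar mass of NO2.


M(NO2) = 1×14.01 + 2×16.0
= 14.01 + 32.0
= 46.01 g/mol

46.01 g/mol


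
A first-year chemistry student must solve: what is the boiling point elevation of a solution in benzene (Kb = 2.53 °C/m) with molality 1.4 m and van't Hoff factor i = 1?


ΔTb = Kb × m × i
= 2.53 × 1.4 × 1
= 3.542 °C

3.542 °C


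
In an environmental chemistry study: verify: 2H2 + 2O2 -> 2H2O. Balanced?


Equation: 2H2 + 2O2 -> 2H2O
Check atoms: H: 4=4, O: 4≠2
Not balanced

No, not balanced


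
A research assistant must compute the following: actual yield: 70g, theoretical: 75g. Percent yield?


% yield = actual/theoretical × 100
= 70/75 × 100
= 93.33%

93.33%


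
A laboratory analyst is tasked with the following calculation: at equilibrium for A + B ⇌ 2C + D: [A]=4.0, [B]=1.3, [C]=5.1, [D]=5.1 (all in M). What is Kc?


Kc = [C]^2[D]/([A][B])
= (5.1^2 × 5.1^1)/(4.0^1 × 1.3^1)
= 132.651/5.2
= 25.51

25.51


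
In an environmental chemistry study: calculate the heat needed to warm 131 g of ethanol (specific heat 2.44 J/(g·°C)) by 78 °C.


q = mcΔT = 131 × 2.44 × 78
= 24931.92 J

24931.92 J


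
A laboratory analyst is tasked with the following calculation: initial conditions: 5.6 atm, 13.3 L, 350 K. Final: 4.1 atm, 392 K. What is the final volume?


P1V1/T1 = P2V2/T2
V2 = P1V1T2/(T1P2)
= 5.6×13.3×392/(350×4.1)
= 20.346 L

20.346 L


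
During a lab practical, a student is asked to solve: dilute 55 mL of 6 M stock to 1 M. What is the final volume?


C1V1 = C2V2
6 × 55 = 1 × V2
V2 = 330/1 = 330.0 mL

330.0 mL


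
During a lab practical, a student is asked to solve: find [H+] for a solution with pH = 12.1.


[H+] = 10^(-pH) = 10^(-12.1)
= 7.94×10^-13 M

7.94×10^-13 M


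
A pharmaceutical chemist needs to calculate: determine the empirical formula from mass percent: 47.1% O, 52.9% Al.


Assume 100 g sample. Moles of each element:
  O: 47.1/16.0 = 2.944 mol
  Al: 52.9/26.98 = 1.961 mol
Divide by smallest (1.961):
  O: 2.944/1.961 = 1.5
  Al: 1.961/1.961 = 1.0
Multiply all ratios by 2 to obtain whole numbers.
Empirical formula: Al2O3

Al2O3


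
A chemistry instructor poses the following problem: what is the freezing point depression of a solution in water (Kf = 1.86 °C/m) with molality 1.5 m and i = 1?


ΔTf = Kf × m × i
= 1.86 × 1.5 × 1
= 2.79 °C

2.79 °C


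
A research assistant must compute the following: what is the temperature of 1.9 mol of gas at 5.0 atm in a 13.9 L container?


PV = nRT  (R = 0.08206 L·atm/(mol·K))
T = PV/(nR) = 5.0×13.9/(1.9×0.08206)
= 69.50/0.155914
= 445.76 K

445.76 K


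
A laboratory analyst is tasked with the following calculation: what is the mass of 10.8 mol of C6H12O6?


M(C6H12O6) = 180.16 g/mol
mass = n × M = 10.8 × 180.16 = 1945.73 g

1945.73 g


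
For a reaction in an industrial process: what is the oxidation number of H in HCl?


H is +1 with nonmetals
Oxidation number: +1

+1


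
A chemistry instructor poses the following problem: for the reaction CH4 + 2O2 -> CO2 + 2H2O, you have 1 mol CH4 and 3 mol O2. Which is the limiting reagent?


Mole ratio available / coefficient:
  CH4: 1/1 = 1.000
  O2: 3/2 = 1.500
Smaller ratio is limiting.

CH4


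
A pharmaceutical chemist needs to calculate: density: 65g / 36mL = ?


ρ = mass/volume
= 65/36
= 1.806 g/mL

1.806 g/mL


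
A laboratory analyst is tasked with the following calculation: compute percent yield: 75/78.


% yield = actual/theoretical × 100
= 75/78 × 100
= 96.15%

96.15%


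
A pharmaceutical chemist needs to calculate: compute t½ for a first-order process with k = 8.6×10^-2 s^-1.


t½ = ln2/k = 0.693147/(8.6×10^-2 s^-1)
= 8.060 s

8.060 s


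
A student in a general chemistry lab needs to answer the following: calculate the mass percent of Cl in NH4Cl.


M(NH4Cl) = 1×14.01 + 4×1.008 + 1×35.45 = 53.492 g/mol
Mass of Cl = 1 × 35.45 = 35.45 g/mol
% Cl = 35.45/53.492 × 100 = 66.27%

66.27%


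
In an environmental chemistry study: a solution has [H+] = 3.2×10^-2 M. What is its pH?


pH = -log10([H+]) = -log10(3.2×10^-2)
= 2 - log10(3.2)
= 2 - 0.51
= 1.49

1.49


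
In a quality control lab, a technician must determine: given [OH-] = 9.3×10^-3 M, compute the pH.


pOH = -log10([OH-]) = -log10(9.3×10^-3)
= 3 - log10(9.3) = 2.03
pH = 14 - pOH = 14 - 2.03 = 11.97

11.97


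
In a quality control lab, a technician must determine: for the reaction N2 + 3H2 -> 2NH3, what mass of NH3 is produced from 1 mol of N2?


Mole ratio NH3:N2 = 2:1
n(NH3) = 1 × 2/1 = 2.000 mol
mass = 2.000 × 17.03 = 34.06 g

34.06 g


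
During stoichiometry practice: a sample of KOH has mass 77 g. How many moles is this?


M(KOH) = 56.11 g/mol
n = mass/M = 77/56.11 = 1.3723 mol

1.3723 mol


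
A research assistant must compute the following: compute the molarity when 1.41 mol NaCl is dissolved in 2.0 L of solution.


M = n/V = 1.41/2.0 = 0.705 mol/L

0.705 M


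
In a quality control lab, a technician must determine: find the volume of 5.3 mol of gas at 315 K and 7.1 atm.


PV = nRT  (R = 0.08206 L·atm/(mol·K))
V = nRT/P = 5.3×0.08206×315/7.1
= 19.296 L

19.296 L


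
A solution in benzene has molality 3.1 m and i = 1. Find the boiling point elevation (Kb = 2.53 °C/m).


ΔTb = Kb × m × i
= 2.53 × 3.1 × 1
= 7.843 °C

7.843 °C


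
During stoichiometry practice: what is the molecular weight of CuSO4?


M(CuSO4) = 1×63.55 + 1×32.07 + 4×16.0
= 63.55 + 32.07 + 64.0
= 159.62 g/mol

159.62 g/mol


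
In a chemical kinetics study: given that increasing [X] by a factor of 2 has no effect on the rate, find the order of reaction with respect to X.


rate ∝ [X]^n
rate ∝ [X]^0
Order in X: 0

0


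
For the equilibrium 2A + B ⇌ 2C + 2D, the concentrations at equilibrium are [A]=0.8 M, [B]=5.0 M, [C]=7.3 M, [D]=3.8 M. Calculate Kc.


Kc = [C]^2[D]^2/([A]^2[B])
= (7.3^2 × 3.8^2)/(0.8^2 × 5.0^1)
= 769.5076/3.2
= 240.5

240.5


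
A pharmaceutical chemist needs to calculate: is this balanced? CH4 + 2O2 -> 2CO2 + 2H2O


Equation: CH4 + 2O2 -> 2CO2 + 2H2O
Check atoms: C: 1≠2, H: 4=4, O: 4≠6
Not balanced

No, not balanced


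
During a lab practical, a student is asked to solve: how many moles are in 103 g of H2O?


M(H2O) = 18.02 g/mol
n = mass/M = 103/18.02 = 5.7159 mol

5.7159 mol


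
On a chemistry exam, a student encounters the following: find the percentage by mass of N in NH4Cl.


M(NH4Cl) = 1×14.01 + 4×1.008 + 1×35.45 = 53.492 g/mol
Mass of N = 1 × 14.01 = 14.01 g/mol
% N = 14.01/53.492 × 100 = 26.19%

26.19%


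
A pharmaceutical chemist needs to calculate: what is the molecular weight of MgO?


M(MgO) = 1×24.31 + 1×16.0
= 24.31 + 16.0
= 40.31 g/mol

40.31 g/mol


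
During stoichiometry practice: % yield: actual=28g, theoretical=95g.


% yield = actual/theoretical × 100
= 28/95 × 100
= 29.47%

29.47%


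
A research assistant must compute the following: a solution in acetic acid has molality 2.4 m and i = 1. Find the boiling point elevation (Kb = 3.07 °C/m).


ΔTb = Kb × m × i
= 3.07 × 2.4 × 1
= 7.368 °C

7.368 °C


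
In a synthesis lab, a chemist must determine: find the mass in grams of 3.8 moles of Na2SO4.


M(Na2SO4) = 142.05 g/mol
mass = n × M = 3.8 × 142.05 = 539.79 g

539.79 g


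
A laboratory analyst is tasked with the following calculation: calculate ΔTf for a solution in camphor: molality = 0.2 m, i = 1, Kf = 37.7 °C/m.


ΔTf = Kf × m × i
= 37.7 × 0.2 × 1
= 7.54 °C

7.54 °C


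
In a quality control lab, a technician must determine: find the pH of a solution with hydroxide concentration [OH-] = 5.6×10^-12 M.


pOH = -log10([OH-]) = -log10(5.6×10^-12)
= 12 - log10(5.6) = 11.25
pH = 14 - pOH = 14 - 11.25 = 2.75

2.75


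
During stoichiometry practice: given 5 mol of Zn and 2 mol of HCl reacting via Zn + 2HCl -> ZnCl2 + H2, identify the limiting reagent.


Mole ratio available / coefficient:
  Zn: 5/1 = 5.000
  HCl: 2/2 = 1.000
Smaller ratio is limiting.

HCl


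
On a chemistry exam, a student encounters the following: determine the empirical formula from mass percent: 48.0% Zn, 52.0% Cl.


Assume 100 g sample. Moles of each element:
  Zn: 48.0/65.38 = 0.734 mol
  Cl: 52.0/35.45 = 1.467 mol
Divide by smallest (0.734):
  Zn: 0.734/0.734 = 1.0
  Cl: 1.467/0.734 = 2.0
Empirical formula: ZnCl2

ZnCl2


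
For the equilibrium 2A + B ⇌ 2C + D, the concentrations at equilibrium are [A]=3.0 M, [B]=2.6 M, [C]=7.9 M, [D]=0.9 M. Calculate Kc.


Kc = [C]^2[D]/([A]^2[B])
= (7.9^2 × 0.9^1)/(3.0^2 × 2.6^1)
= 56.169/23.4
= 2.400

2.400


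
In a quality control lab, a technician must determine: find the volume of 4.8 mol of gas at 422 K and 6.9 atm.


PV = nRT  (R = 0.08206 L·atm/(mol·K))
V = nRT/P = 4.8×0.08206×422/6.9
= 24.09 L

24.09 L


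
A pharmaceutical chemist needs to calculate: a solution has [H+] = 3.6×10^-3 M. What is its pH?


pH = -log10([H+]) = -log10(3.6×10^-3)
= 3 - log10(3.6)
= 3 - 0.56
= 2.44

2.44


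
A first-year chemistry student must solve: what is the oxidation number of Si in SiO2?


x + 2(-2) = 0, so x = +4
Oxidation number: +4

+4


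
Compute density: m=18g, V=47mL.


ρ = mass/volume
= 18/47
= 0.383 g/mL

0.383 g/mL


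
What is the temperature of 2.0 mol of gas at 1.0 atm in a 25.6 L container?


PV = nRT  (R = 0.08206 L·atm/(mol·K))
T = PV/(nR) = 1.0×25.6/(2.0×0.08206)
= 25.60/0.164120
= 155.98 K

155.98 K


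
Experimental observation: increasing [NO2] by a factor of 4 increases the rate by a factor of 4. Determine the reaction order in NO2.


rate ∝ [NO2]^n
4^n = 4 → n = 1
Order in NO2: 1

1


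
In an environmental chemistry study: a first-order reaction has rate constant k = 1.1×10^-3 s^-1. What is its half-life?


t½ = ln2/k = 0.693147/(1.1×10^-3 s^-1)
= 630.1 s

630.1 s


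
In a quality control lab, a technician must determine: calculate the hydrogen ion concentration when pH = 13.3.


[H+] = 10^(-pH) = 10^(-13.3)
= 5.01×10^-14 M

5.01×10^-14 M


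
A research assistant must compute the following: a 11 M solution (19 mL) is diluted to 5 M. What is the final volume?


C1V1 = C2V2
11 × 19 = 5 × V2
V2 = 209/5 = 41.8 mL

41.8 mL


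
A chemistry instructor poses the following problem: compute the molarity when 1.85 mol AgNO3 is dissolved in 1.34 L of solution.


M = n/V = 1.85/1.34 = 1.381 mol/L

1.381 M


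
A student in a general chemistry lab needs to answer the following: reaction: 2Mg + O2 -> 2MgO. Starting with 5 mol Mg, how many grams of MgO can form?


Mole ratio MgO:Mg = 2:2
n(MgO) = 5 × 2/2 = 5.000 mol
mass = 5.000 × 40.31 = 201.55 g

201.55 g


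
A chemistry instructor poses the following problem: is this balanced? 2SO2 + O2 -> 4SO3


Equation: 2SO2 + O2 -> 4SO3
Check atoms: O: 6≠12, S: 2≠4
Not balanced

No, not balanced


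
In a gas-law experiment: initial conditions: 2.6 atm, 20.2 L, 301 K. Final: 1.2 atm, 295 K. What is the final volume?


P1V1/T1 = P2V2/T2
V2 = P1V1T2/(T1P2)
= 2.6×20.2×295/(301×1.2)
= 42.894 L

42.894 L


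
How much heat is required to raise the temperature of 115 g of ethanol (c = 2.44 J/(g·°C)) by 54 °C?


q = mcΔT = 115 × 2.44 × 54
= 15152.40 J

15152.40 J


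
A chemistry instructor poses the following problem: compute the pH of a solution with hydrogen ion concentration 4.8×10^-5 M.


pH = -log10([H+]) = -log10(4.8×10^-5)
= 5 - log10(4.8)
= 5 - 0.68
= 4.32

4.32


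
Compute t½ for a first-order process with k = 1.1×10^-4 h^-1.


t½ = ln2/k = 0.693147/(1.1×10^-4 h^-1)
= 6301 h

6301 h


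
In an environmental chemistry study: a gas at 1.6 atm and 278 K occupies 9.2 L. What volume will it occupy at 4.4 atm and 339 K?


P1V1/T1 = P2V2/T2
V2 = P1V1T2/(T1P2)
= 1.6×9.2×339/(278×4.4)
= 4.08 L

4.08 L


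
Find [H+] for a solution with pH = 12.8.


[H+] = 10^(-pH) = 10^(-12.8)
= 1.58×10^-13 M

1.58×10^-13 M


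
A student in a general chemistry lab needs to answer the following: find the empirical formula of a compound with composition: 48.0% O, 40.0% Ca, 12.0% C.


Assume 100 g sample. Moles of each element:
  O: 48.0/16.0 = 3.0 mol
  Ca: 40.0/40.08 = 0.998 mol
  C: 12.0/12.01 = 0.999 mol
Divide by smallest (0.998):
  O: 3.0/0.998 = 3.01
  Ca: 0.998/0.998 = 1.0
  C: 0.999/0.998 = 1.0
Empirical formula: CaCO3

CaCO3


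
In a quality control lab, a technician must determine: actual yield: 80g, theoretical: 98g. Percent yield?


% yield = actual/theoretical × 100
= 80/98 × 100
= 81.63%

81.63%


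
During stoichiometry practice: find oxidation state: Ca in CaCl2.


Group 2 metal: +2
Oxidation number: +2

+2


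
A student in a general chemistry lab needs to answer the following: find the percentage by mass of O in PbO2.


M(PbO2) = 1×207.2 + 2×16.0 = 239.20 g/mol
Mass of O = 2 × 16.0 = 32.00 g/mol
% O = 32.00/239.20 × 100 = 13.38%

13.38%


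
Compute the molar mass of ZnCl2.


M(ZnCl2) = 1×65.38 + 2×35.45
= 65.38 + 70.9
= 136.28 g/mol

136.28 g/mol


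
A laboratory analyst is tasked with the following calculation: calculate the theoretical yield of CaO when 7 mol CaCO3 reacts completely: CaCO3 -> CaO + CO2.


Mole ratio CaO:CaCO3 = 1:1
n(CaO) = 7 × 1/1 = 7.000 mol
mass = 7.000 × 56.08 = 392.56 g

392.56 g


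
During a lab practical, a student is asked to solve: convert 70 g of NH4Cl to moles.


M(NH4Cl) = 53.49 g/mol
n = mass/M = 70/53.49 = 1.3087 mol

1.3087 mol


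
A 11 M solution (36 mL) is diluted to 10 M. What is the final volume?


C1V1 = C2V2
11 × 36 = 10 × V2
V2 = 396/10 = 39.6 mL

39.6 mL


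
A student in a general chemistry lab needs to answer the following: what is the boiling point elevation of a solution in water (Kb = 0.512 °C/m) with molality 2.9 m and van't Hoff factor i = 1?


ΔTb = Kb × m × i
= 0.512 × 2.9 × 1
= 1.4848 °C

1.4848 °C


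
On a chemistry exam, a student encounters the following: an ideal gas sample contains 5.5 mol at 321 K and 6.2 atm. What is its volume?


PV = nRT  (R = 0.08206 L·atm/(mol·K))
V = nRT/P = 5.5×0.08206×321/6.2
= 23.367 L

23.367 L
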